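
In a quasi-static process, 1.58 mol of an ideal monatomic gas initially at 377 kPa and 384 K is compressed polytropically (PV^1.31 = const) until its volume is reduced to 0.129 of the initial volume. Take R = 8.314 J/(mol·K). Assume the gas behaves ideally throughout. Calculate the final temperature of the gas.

725 K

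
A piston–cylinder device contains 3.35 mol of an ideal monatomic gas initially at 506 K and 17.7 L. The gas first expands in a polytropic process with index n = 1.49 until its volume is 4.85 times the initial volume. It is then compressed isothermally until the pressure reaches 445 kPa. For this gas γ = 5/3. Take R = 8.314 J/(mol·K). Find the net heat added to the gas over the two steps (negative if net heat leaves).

-7410 J

P₁ = nRT₁/V₁ = 3.35×8.314×506/17.7 = 796 kPa.
Step 1 — Polytropic n=1.49: T₂ = T₁(V₁/V₂)^(n−1) = 506×(0.206)^0.49 = 233 K; P₂ = P₁(V₁/V₂)^n = 75.7 kPa.
W = (P₁V₁−P₂V₂)/(n−1) = (796×17.7−75.7×85.8)/0.49 = 15500 J.
ΔU = nCvΔT = 3.35×12.5×(233−506) = -11400 J.
Q = ΔU + W = 4110 J.
State after step 1: P = 75.7 kPa, V = 85.8 L, T = 233 K.
Step 2 — Isothermal: T stays 233 K; PV = const ⇒ V₂ = 14.6 L, P₂ = 445 kPa.
ΔU = 0 (ideal gas, T constant).
W = nRT ln(V₂/V₁) = 3.35×8.314×233×ln(0.170) = -11500 J.
Q = ΔU + W = -11500 J.
Net over both steps: W = 3980 J, Q = -7410 J, ΔU = -11400 J.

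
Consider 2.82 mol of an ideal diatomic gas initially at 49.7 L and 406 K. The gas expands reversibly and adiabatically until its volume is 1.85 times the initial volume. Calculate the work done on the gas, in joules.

-5190 J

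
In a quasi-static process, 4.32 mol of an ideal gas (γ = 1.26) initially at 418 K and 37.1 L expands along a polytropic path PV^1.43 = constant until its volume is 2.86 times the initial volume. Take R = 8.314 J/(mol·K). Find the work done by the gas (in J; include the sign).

P₁ = nRT₁/V₁ = 4.32×8.314×418/37.1 = 405 kPa.
Polytropic n=1.43: T₂ = T₁(V₁/V₂)^(n−1) = 418×(0.350)^0.43 = 266 K; P₂ = P₁(V₁/V₂)^n = 90.1 kPa.
W = (P₁V₁−P₂V₂)/(n−1) = (405×37.1−90.1×106)/0.43 = 12700 J.

12700 J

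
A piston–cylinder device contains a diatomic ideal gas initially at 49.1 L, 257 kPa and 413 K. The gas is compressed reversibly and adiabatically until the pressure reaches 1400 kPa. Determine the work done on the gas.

19700 J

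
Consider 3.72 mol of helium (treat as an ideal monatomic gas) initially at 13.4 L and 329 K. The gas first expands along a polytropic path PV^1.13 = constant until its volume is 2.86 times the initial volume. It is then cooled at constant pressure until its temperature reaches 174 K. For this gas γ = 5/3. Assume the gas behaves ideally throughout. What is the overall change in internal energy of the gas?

P₁ = nRT₁/V₁ = 3.72×8.314×329/13.4 = 759 kPa.
Step 1 — Polytropic n=1.13: T₂ = T₁(V₁/V₂)^(n−1) = 329×(0.350)^0.13 = 287 K; P₂ = P₁(V₁/V₂)^n = 232 kPa.
W = (P₁V₁−P₂V₂)/(n−1) = (759×13.4−232×38.3)/0.13 = 9990 J.
ΔU = nCvΔT = 3.72×12.5×(287−329) = -1950 J.
Q = ΔU + W = 8050 J.
State after step 1: P = 232 kPa, V = 38.3 L, T = 287 K.
Step 2 — Isobaric: P stays 232 kPa; V/T = const ⇒ T₂ = 174 K, V₂ = 23.2 L.
W = PΔV = 232×(23.2−38.3) kPa·L = -3490 J.
ΔU = nCvΔT = 3.72×12.5×(174−287) = -5240 J.
Q = ΔU + W = nCpΔT = -8740 J.
Net over both steps: W = 6500 J, Q = -691 J, ΔU = -7190 J.

-7190 J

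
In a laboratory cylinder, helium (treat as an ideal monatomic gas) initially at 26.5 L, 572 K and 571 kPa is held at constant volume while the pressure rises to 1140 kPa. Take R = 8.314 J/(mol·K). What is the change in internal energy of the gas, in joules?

n = P₁V₁/(RT₁) = 571×26.5/(8.314×572) = 3.18 mol.
Isochoric: V stays 26.5 L; P/T = const ⇒ T₂ = 1140 K, P₂ = 1140 kPa.
For an ideal gas ΔU = nCvΔT with Cv = (3/2)R = 12.5 J/(mol·K).
ΔU = 3.18×12.5×(1140−572) = 22600 J.

22600 J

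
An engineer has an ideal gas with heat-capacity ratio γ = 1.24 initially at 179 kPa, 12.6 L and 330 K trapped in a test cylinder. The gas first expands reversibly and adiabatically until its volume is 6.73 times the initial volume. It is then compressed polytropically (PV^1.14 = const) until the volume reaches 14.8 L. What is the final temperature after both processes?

267 K

n = P₁V₁/(RT₁) = 179×12.6/(8.314×330) = 0.822 mol.
Step 1 — Adiabatic: TV^(γ−1) = const ⇒ T₂ = 330×(0.149)^0.240 = 209 K; PV^γ = const ⇒ P₂ = 16.8 kPa.
ΔU = nCvΔT = 0.822×34.6×(209−330) = -3450 J.
Q = 0 for an adiabatic process, so W = −ΔU = 3450 J.
State after step 1: P = 16.8 kPa, V = 84.8 L, T = 209 K.
Step 2 — Polytropic n=1.14: T₂ = T₁(V₁/V₂)^(n−1) = 209×(5.73)^0.14 = 267 K; P₂ = P₁(V₁/V₂)^n = 123 kPa.
W = (P₁V₁−P₂V₂)/(n−1) = (16.8×84.8−123×14.8)/0.14 = -2820 J.
ΔU = nCvΔT = 0.822×34.6×(267−209) = 1650 J.
Q = ΔU + W = -1180 J.
Net over both steps: W = 628 J, Q = -1180 J, ΔU = -1800 J.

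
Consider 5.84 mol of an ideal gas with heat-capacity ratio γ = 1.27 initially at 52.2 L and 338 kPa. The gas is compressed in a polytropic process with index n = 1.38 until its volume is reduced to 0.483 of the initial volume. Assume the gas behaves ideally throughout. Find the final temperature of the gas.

479 K

T₁ = P₁V₁/(nR) = 338×52.2/(5.84×8.314) = 363 K.
Polytropic n=1.38: T₂ = T₁(V₁/V₂)^(n−1) = 363×(2.07)^0.38 = 479 K; P₂ = P₁(V₁/V₂)^n = 923 kPa.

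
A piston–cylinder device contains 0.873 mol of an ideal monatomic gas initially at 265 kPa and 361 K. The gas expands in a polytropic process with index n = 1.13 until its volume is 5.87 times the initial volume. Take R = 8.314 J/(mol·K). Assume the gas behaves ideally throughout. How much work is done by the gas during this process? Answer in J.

4140 J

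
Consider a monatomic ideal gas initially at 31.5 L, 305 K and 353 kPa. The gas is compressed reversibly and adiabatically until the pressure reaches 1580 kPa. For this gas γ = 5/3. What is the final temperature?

Adiabatic: T₂/T₁ = (P₂/P₁)^((γ−1)/γ) ⇒ T₂ = 305×(4.48)^0.400 = 555 K; V₂ = 12.8 L.

555 K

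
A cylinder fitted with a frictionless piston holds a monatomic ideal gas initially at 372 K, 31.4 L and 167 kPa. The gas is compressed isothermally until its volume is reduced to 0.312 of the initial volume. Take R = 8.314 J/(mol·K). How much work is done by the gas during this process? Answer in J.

-6110 J

n = P₁V₁/(RT₁) = 167×31.4/(8.314×372) = 1.70 mol.
Isothermal: T stays 372 K; PV = const ⇒ V₂ = 9.80 L, P₂ = 535 kPa.
W = nRT ln(V₂/V₁) = 1.70×8.314×372×ln(0.312) = -6110 J.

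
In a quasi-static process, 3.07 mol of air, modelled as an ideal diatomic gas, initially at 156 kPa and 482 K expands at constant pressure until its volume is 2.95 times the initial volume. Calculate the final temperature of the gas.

1420 K

V₁ = nRT₁/P₁ = 3.07×8.314×482/156 = 78.9 L.
Isobaric: P stays 156 kPa; V/T = const ⇒ T₂ = 1420 K, V₂ = 233 L.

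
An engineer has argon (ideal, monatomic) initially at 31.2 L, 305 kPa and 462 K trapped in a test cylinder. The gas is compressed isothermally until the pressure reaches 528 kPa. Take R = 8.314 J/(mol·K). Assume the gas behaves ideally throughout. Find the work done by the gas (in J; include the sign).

-5220 J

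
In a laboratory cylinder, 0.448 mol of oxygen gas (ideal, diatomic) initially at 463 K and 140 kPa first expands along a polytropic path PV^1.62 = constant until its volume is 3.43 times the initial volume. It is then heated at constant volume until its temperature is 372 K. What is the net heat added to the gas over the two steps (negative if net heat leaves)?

V₁ = nRT₁/P₁ = 0.448×8.314×463/140 = 12.3 L.
Step 1 — Polytropic n=1.62: T₂ = T₁(V₁/V₂)^(n−1) = 463×(0.292)^0.62 = 216 K; P₂ = P₁(V₁/V₂)^n = 19.0 kPa.
W = (P₁V₁−P₂V₂)/(n−1) = (140×12.3−19.0×42.3)/0.62 = 1490 J.
ΔU = nCvΔT = 0.448×20.8×(216−463) = -2300 J.
Q = ΔU + W = -817 J.
State after step 1: P = 19.0 kPa, V = 42.3 L, T = 216 K.
Step 2 — Isochoric: V stays 42.3 L; P/T = const ⇒ T₂ = 372 K, P₂ = 32.8 kPa.
W = 0 (no volume change).
ΔU = nCvΔT = 0.448×20.8×(372−216) = 1460 J.
Q = ΔU = 1460 J.
Net over both steps: W = 1490 J, Q = 639 J, ΔU = -847 J.

639 J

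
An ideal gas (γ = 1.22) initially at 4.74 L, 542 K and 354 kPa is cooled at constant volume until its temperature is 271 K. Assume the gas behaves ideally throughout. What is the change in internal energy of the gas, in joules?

n = P₁V₁/(RT₁) = 354×4.74/(8.314×542) = 0.372 mol.
Isochoric: V stays 4.74 L; P/T = const ⇒ T₂ = 271 K, P₂ = 177 kPa.
For an ideal gas ΔU = nCvΔT with Cv = R/(γ−1) = 37.8 J/(mol·K).
ΔU = 0.372×37.8×(271−542) = -3810 J.

-3810 J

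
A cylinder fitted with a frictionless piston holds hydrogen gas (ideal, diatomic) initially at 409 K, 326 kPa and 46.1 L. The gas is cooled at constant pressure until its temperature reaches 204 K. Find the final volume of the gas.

23.0 L

Isobaric: P stays 326 kPa; V/T = const ⇒ T₂ = 204 K, V₂ = 23.0 L.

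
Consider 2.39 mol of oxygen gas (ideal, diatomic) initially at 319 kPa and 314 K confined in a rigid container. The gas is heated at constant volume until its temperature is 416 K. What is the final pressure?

V₁ = nRT₁/P₁ = 2.39×8.314×314/319 = 19.6 L.
Isochoric: V stays 19.6 L; P/T = const ⇒ T₂ = 416 K, P₂ = 423 kPa.

423 kPa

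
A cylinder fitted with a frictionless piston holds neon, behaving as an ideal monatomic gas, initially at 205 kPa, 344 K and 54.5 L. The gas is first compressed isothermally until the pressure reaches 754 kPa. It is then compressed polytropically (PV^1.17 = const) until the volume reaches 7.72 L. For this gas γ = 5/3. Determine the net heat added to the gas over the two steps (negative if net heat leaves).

-20300 J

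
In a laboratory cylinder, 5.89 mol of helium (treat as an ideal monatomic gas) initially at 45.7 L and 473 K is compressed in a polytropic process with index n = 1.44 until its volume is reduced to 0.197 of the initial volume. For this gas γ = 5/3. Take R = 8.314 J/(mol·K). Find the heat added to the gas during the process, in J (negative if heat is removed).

P₁ = nRT₁/V₁ = 5.89×8.314×473/45.7 = 507 kPa.
Polytropic n=1.44: T₂ = T₁(V₁/V₂)^(n−1) = 473×(5.08)^0.44 = 967 K; P₂ = P₁(V₁/V₂)^n = 5260 kPa.
W = (P₁V₁−P₂V₂)/(n−1) = (507×45.7−5260×9.00)/0.44 = -54900 J.
ΔU = nCvΔT = 5.89×12.5×(967−473) = 36300 J.
Q = ΔU + W = -18700 J.

-18700 J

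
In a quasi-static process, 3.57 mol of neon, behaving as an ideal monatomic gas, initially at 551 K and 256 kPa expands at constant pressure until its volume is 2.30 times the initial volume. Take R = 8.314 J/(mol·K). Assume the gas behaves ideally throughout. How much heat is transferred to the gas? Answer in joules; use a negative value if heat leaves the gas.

V₁ = nRT₁/P₁ = 3.57×8.314×551/256 = 63.9 L.
Isobaric: P stays 256 kPa; V/T = const ⇒ T₂ = 1270 K, V₂ = 147 L.
W = PΔV = 256×(147−63.9) kPa·L = 21300 J.
ΔU = nCvΔT = 3.57×12.5×(1270−551) = 31900 J.
Q = ΔU + W = nCpΔT = 53200 J.

53200 J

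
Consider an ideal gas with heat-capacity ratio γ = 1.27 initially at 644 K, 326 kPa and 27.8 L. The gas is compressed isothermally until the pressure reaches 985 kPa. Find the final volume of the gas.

9.20 L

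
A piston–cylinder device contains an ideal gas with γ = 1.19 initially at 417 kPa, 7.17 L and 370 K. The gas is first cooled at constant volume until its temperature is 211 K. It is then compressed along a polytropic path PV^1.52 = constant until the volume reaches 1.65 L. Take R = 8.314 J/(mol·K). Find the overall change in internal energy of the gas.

n = P₁V₁/(RT₁) = 417×7.17/(8.314×370) = 0.972 mol.
Step 1 — Isochoric: V stays 7.17 L; P/T = const ⇒ T₂ = 211 K, P₂ = 238 kPa.
W = 0 (no volume change).
ΔU = nCvΔT = 0.972×43.8×(211−370) = -6760 J.
Q = ΔU = -6760 J.
State after step 1: P = 238 kPa, V = 7.17 L, T = 211 K.
Step 2 — Polytropic n=1.52: T₂ = T₁(V₁/V₂)^(n−1) = 211×(4.35)^0.52 = 453 K; P₂ = P₁(V₁/V₂)^n = 2220 kPa.
W = (P₁V₁−P₂V₂)/(n−1) = (238×7.17−2220×1.65)/0.52 = -3760 J.
ΔU = nCvΔT = 0.972×43.8×(453−211) = 10300 J.
Q = ΔU + W = 6530 J.
Net over both steps: W = -3760 J, Q = -232 J, ΔU = 3530 J.

3530 J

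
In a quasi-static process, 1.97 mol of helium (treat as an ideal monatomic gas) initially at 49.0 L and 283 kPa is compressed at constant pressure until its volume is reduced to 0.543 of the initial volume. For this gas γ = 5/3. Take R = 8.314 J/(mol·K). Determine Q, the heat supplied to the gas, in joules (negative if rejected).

-15800 J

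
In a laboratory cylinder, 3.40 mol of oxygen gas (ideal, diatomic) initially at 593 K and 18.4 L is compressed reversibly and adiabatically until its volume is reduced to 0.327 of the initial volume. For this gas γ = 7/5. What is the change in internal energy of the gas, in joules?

P₁ = nRT₁/V₁ = 3.40×8.314×593/18.4 = 911 kPa.
Adiabatic: TV^(γ−1) = const ⇒ T₂ = 593×(3.06)^0.400 = 927 K; PV^γ = const ⇒ P₂ = 4360 kPa.
For an ideal gas ΔU = nCvΔT with Cv = (5/2)R = 20.8 J/(mol·K).
ΔU = 3.40×20.8×(927−593) = 23600 J.

23600 J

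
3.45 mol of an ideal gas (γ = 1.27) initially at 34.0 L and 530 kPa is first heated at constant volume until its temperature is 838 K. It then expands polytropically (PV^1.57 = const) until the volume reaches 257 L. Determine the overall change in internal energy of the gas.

-38600 J

T₁ = P₁V₁/(nR) = 530×34.0/(3.45×8.314) = 628 K.
Step 1 — Isochoric: V stays 34.0 L; P/T = const ⇒ T₂ = 838 K, P₂ = 707 kPa.
W = 0 (no volume change).
ΔU = nCvΔT = 3.45×30.8×(838−628) = 22300 J.
Q = ΔU = 22300 J.
State after step 1: P = 707 kPa, V = 34.0 L, T = 838 K.
Step 2 — Polytropic n=1.57: T₂ = T₁(V₁/V₂)^(n−1) = 838×(0.132)^0.57 = 265 K; P₂ = P₁(V₁/V₂)^n = 29.5 kPa.
W = (P₁V₁−P₂V₂)/(n−1) = (707×34.0−29.5×257)/0.57 = 28900 J.
ΔU = nCvΔT = 3.45×30.8×(265−838) = -60900 J.
Q = ΔU + W = -32100 J.
Net over both steps: W = 28900 J, Q = -9780 J, ΔU = -38600 J.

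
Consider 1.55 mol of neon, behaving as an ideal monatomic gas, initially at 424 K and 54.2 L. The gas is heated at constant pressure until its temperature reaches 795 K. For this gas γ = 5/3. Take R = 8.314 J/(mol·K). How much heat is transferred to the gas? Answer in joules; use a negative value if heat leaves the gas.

12000 J

P₁ = nRT₁/V₁ = 1.55×8.314×424/54.2 = 101 kPa.
Isobaric: P stays 101 kPa; V/T = const ⇒ T₂ = 795 K, V₂ = 102 L.
W = PΔV = 101×(102−54.2) kPa·L = 4780 J.
ΔU = nCvΔT = 1.55×12.5×(795−424) = 7170 J.
Q = ΔU + W = nCpΔT = 12000 J.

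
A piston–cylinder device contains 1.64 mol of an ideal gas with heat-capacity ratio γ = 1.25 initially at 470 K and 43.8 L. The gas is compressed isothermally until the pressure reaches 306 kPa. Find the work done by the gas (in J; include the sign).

-4730 J

P₁ = nRT₁/V₁ = 1.64×8.314×470/43.8 = 146 kPa.
Isothermal: T stays 470 K; PV = const ⇒ V₂ = 20.9 L, P₂ = 306 kPa.
W = nRT ln(V₂/V₁) = 1.64×8.314×470×ln(0.478) = -4730 J.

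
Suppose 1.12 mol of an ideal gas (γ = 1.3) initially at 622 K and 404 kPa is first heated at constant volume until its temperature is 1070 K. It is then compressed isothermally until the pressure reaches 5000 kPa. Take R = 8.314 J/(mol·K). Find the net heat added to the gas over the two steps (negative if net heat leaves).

-5760 J

V₁ = nRT₁/P₁ = 1.12×8.314×622/404 = 14.3 L.
Step 1 — Isochoric: V stays 14.3 L; P/T = const ⇒ T₂ = 1070 K, P₂ = 695 kPa.
W = 0 (no volume change).
ΔU = nCvΔT = 1.12×27.7×(1070−622) = 13900 J.
Q = ΔU = 13900 J.
State after step 1: P = 695 kPa, V = 14.3 L, T = 1070 K.
Step 2 — Isothermal: T stays 1070 K; PV = const ⇒ V₂ = 1.99 L, P₂ = 5000 kPa.
ΔU = 0 (ideal gas, T constant).
W = nRT ln(V₂/V₁) = 1.12×8.314×1070×ln(0.139) = -19700 J.
Q = ΔU + W = -19700 J.
Net over both steps: W = -19700 J, Q = -5760 J, ΔU = 13900 J.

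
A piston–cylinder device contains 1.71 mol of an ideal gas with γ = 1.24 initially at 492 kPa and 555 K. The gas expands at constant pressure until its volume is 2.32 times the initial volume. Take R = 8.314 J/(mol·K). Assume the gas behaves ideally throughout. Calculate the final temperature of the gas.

1290 K

V₁ = nRT₁/P₁ = 1.71×8.314×555/492 = 16.0 L.
Isobaric: P stays 492 kPa; V/T = const ⇒ T₂ = 1290 K, V₂ = 37.2 L.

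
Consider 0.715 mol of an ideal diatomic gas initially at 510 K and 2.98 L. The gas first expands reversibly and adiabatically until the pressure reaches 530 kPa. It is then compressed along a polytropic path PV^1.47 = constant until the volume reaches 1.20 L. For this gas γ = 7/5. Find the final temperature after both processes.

808 K

P₁ = nRT₁/V₁ = 0.715×8.314×510/2.98 = 1020 kPa.
Step 1 — Adiabatic: T₂/T₁ = (P₂/P₁)^((γ−1)/γ) ⇒ T₂ = 510×(0.521)^0.286 = 423 K; V₂ = 4.75 L.
ΔU = nCvΔT = 0.715×20.8×(423−510) = -1290 J.
Q = 0 for an adiabatic process, so W = −ΔU = 1290 J.
State after step 1: P = 530 kPa, V = 4.75 L, T = 423 K.
Step 2 — Polytropic n=1.47: T₂ = T₁(V₁/V₂)^(n−1) = 423×(3.96)^0.47 = 808 K; P₂ = P₁(V₁/V₂)^n = 4000 kPa.
W = (P₁V₁−P₂V₂)/(n−1) = (530×4.75−4000×1.20)/0.47 = -4870 J.
ΔU = nCvΔT = 0.715×20.8×(808−423) = 5720 J.
Q = ΔU + W = 851 J.
Net over both steps: W = -3580 J, Q = 851 J, ΔU = 4430 J.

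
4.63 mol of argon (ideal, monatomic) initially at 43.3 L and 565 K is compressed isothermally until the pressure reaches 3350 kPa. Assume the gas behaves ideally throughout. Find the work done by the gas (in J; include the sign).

-41300 J

P₁ = nRT₁/V₁ = 4.63×8.314×565/43.3 = 502 kPa.
Isothermal: T stays 565 K; PV = const ⇒ V₂ = 6.49 L, P₂ = 3350 kPa.
W = nRT ln(V₂/V₁) = 4.63×8.314×565×ln(0.150) = -41300 J.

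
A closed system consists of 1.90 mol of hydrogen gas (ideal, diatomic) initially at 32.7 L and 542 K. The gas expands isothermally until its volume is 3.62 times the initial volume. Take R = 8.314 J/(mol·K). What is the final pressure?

P₁ = nRT₁/V₁ = 1.90×8.314×542/32.7 = 262 kPa.
Isothermal: T stays 542 K; PV = const ⇒ V₂ = 118 L, P₂ = 72.3 kPa.

72.3 kPa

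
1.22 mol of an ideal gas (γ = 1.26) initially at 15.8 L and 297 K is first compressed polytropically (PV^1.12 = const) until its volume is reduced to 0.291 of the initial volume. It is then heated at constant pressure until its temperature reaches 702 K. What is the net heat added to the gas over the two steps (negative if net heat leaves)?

15400 J

P₁ = nRT₁/V₁ = 1.22×8.314×297/15.8 = 191 kPa.
Step 1 — Polytropic n=1.12: T₂ = T₁(V₁/V₂)^(n−1) = 297×(3.44)^0.12 = 344 K; P₂ = P₁(V₁/V₂)^n = 760 kPa.
W = (P₁V₁−P₂V₂)/(n−1) = (191×15.8−760×4.60)/0.12 = -4010 J.
ΔU = nCvΔT = 1.22×32.0×(344−297) = 1850 J.
Q = ΔU + W = -2160 J.
State after step 1: P = 760 kPa, V = 4.60 L, T = 344 K.
Step 2 — Isobaric: P stays 760 kPa; V/T = const ⇒ T₂ = 702 K, V₂ = 9.37 L.
W = PΔV = 760×(9.37−4.60) kPa·L = 3630 J.
ΔU = nCvΔT = 1.22×32.0×(702−344) = 13900 J.
Q = ΔU + W = nCpΔT = 17600 J.
Net over both steps: W = -381 J, Q = 15400 J, ΔU = 15800 J.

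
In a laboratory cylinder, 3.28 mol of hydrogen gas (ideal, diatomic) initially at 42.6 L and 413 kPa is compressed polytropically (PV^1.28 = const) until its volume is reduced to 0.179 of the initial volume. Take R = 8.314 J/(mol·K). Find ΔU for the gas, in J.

27200 J

T₁ = P₁V₁/(nR) = 413×42.6/(3.28×8.314) = 645 K.
Polytropic n=1.28: T₂ = T₁(V₁/V₂)^(n−1) = 645×(5.59)^0.28 = 1040 K; P₂ = P₁(V₁/V₂)^n = 3740 kPa.
For an ideal gas ΔU = nCvΔT with Cv = (5/2)R = 20.8 J/(mol·K).
ΔU = 3.28×20.8×(1040−645) = 27200 J.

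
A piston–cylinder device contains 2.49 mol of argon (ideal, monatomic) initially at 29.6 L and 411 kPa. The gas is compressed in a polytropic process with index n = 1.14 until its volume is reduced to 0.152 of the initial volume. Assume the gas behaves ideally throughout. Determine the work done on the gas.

T₁ = P₁V₁/(nR) = 411×29.6/(2.49×8.314) = 588 K.
Polytropic n=1.14: T₂ = T₁(V₁/V₂)^(n−1) = 588×(6.58)^0.14 = 765 K; P₂ = P₁(V₁/V₂)^n = 3520 kPa.
W = (P₁V₁−P₂V₂)/(n−1) = (411×29.6−3520×4.50)/0.14 = -26200 J.
Work done on the gas = −W_by = 26200 J.

26200 J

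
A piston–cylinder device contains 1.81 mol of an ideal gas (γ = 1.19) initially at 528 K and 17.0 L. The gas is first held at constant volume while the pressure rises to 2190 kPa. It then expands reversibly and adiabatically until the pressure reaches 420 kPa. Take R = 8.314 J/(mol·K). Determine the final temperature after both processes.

1900 K

P₁ = nRT₁/V₁ = 1.81×8.314×528/17.0 = 467 kPa.
Step 1 — Isochoric: V stays 17.0 L; P/T = const ⇒ T₂ = 2470 K, P₂ = 2190 kPa.
W = 0 (no volume change).
ΔU = nCvΔT = 1.81×43.8×(2470−528) = 154000 J.
Q = ΔU = 154000 J.
State after step 1: P = 2190 kPa, V = 17.0 L, T = 2470 K.
Step 2 — Adiabatic: T₂/T₁ = (P₂/P₁)^((γ−1)/γ) ⇒ T₂ = 2470×(0.192)^0.160 = 1900 K; V₂ = 68.1 L.
ΔU = nCvΔT = 1.81×43.8×(1900−2470) = -45400 J.
Q = 0 for an adiabatic process, so W = −ΔU = 45400 J.
Net over both steps: W = 45400 J, Q = 154000 J, ΔU = 109000 J.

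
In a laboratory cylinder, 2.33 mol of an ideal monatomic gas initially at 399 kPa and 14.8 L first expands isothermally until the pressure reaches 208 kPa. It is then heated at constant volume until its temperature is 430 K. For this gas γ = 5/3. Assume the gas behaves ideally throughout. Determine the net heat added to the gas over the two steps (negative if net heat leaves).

7480 J

T₁ = P₁V₁/(nR) = 399×14.8/(2.33×8.314) = 305 K.
Step 1 — Isothermal: T stays 305 K; PV = const ⇒ V₂ = 28.4 L, P₂ = 208 kPa.
ΔU = 0 (ideal gas, T constant).
W = nRT ln(V₂/V₁) = 2.33×8.314×305×ln(1.92) = 3850 J.
Q = ΔU + W = 3850 J.
State after step 1: P = 208 kPa, V = 28.4 L, T = 305 K.
Step 2 — Isochoric: V stays 28.4 L; P/T = const ⇒ T₂ = 430 K, P₂ = 293 kPa.
W = 0 (no volume change).
ΔU = nCvΔT = 2.33×12.5×(430−305) = 3640 J.
Q = ΔU = 3640 J.
Net over both steps: W = 3850 J, Q = 7480 J, ΔU = 3640 J.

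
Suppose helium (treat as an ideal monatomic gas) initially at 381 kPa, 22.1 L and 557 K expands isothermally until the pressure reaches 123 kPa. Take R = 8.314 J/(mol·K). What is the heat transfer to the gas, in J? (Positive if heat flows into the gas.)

9520 J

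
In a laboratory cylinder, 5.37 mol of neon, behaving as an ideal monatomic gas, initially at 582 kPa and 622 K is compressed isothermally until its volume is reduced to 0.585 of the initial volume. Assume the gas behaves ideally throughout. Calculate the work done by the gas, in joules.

-14900 J

V₁ = nRT₁/P₁ = 5.37×8.314×622/582 = 47.7 L.
Isothermal: T stays 622 K; PV = const ⇒ V₂ = 27.9 L, P₂ = 995 kPa.
W = nRT ln(V₂/V₁) = 5.37×8.314×622×ln(0.585) = -14900 J.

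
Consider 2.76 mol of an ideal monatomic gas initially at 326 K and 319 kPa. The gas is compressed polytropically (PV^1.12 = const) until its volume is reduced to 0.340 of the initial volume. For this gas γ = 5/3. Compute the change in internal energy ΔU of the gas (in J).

V₁ = nRT₁/P₁ = 2.76×8.314×326/319 = 23.5 L.
Polytropic n=1.12: T₂ = T₁(V₁/V₂)^(n−1) = 326×(2.94)^0.12 = 371 K; P₂ = P₁(V₁/V₂)^n = 1070 kPa.
For an ideal gas ΔU = nCvΔT with Cv = (3/2)R = 12.5 J/(mol·K).
ΔU = 2.76×12.5×(371−326) = 1550 J.

1550 J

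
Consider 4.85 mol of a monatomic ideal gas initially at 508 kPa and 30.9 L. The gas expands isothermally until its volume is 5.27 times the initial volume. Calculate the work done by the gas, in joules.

T₁ = P₁V₁/(nR) = 508×30.9/(4.85×8.314) = 389 K.
Isothermal: T stays 389 K; PV = const ⇒ V₂ = 163 L, P₂ = 96.4 kPa.
W = nRT ln(V₂/V₁) = 4.85×8.314×389×ln(5.27) = 26100 J.

26100 J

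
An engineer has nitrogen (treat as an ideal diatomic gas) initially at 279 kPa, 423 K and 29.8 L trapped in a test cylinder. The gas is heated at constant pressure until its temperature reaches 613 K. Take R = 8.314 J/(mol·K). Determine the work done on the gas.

n = P₁V₁/(RT₁) = 279×29.8/(8.314×423) = 2.36 mol.
Isobaric: P stays 279 kPa; V/T = const ⇒ T₂ = 613 K, V₂ = 43.2 L.
W = PΔV = 279×(43.2−29.8) kPa·L = 3730 J.
Work done on the gas = −W_by = -3730 J.

-3730 J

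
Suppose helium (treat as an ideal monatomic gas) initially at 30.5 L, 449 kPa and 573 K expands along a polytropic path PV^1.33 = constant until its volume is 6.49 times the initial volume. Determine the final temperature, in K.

Polytropic n=1.33: T₂ = T₁(V₁/V₂)^(n−1) = 573×(0.154)^0.33 = 309 K; P₂ = P₁(V₁/V₂)^n = 37.3 kPa.

309 K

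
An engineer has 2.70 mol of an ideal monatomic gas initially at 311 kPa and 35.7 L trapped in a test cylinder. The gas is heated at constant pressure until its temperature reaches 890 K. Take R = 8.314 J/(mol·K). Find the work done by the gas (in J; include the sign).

T₁ = P₁V₁/(nR) = 311×35.7/(2.70×8.314) = 495 K.
Isobaric: P stays 311 kPa; V/T = const ⇒ T₂ = 890 K, V₂ = 64.2 L.
W = PΔV = 311×(64.2−35.7) kPa·L = 8880 J.

8880 J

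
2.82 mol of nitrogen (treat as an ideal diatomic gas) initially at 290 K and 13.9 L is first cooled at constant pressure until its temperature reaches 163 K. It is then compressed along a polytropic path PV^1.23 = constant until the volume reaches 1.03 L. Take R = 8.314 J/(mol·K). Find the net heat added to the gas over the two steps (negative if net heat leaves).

-14600 J

P₁ = nRT₁/V₁ = 2.82×8.314×290/13.9 = 489 kPa.
Step 1 — Isobaric: P stays 489 kPa; V/T = const ⇒ T₂ = 163 K, V₂ = 7.81 L.
W = PΔV = 489×(7.81−13.9) kPa·L = -2980 J.
ΔU = nCvΔT = 2.82×20.8×(163−290) = -7440 J.
Q = ΔU + W = nCpΔT = -10400 J.
State after step 1: P = 489 kPa, V = 7.81 L, T = 163 K.
Step 2 — Polytropic n=1.23: T₂ = T₁(V₁/V₂)^(n−1) = 163×(7.59)^0.23 = 260 K; P₂ = P₁(V₁/V₂)^n = 5910 kPa.
W = (P₁V₁−P₂V₂)/(n−1) = (489×7.81−5910×1.03)/0.23 = -9860 J.
ΔU = nCvΔT = 2.82×20.8×(260−163) = 5670 J.
Q = ΔU + W = -4190 J.
Net over both steps: W = -12800 J, Q = -14600 J, ΔU = -1770 J.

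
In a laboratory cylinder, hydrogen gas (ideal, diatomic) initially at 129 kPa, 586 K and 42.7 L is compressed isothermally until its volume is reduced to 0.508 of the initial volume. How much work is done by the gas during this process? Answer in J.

n = P₁V₁/(RT₁) = 129×42.7/(8.314×586) = 1.13 mol.
Isothermal: T stays 586 K; PV = const ⇒ V₂ = 21.7 L, P₂ = 254 kPa.
W = nRT ln(V₂/V₁) = 1.13×8.314×586×ln(0.508) = -3730 J.

-3730 J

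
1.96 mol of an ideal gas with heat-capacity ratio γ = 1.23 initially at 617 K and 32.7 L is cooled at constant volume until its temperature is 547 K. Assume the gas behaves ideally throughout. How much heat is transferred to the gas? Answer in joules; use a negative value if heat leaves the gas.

-4960 J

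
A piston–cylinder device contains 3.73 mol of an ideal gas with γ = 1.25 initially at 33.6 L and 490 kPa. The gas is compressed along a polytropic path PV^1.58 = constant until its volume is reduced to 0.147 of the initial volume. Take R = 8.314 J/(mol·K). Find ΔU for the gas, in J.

T₁ = P₁V₁/(nR) = 490×33.6/(3.73×8.314) = 531 K.
Polytropic n=1.58: T₂ = T₁(V₁/V₂)^(n−1) = 531×(6.80)^0.58 = 1610 K; P₂ = P₁(V₁/V₂)^n = 10100 kPa.
For an ideal gas ΔU = nCvΔT with Cv = R/(γ−1) = 33.3 J/(mol·K).
ΔU = 3.73×33.3×(1610−531) = 134000 J.

134000 J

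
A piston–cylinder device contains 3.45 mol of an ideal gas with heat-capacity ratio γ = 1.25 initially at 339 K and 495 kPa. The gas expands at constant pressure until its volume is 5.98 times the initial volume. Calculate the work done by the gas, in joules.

48400 J

V₁ = nRT₁/P₁ = 3.45×8.314×339/495 = 19.6 L.
Isobaric: P stays 495 kPa; V/T = const ⇒ T₂ = 2030 K, V₂ = 117 L.
W = PΔV = 495×(117−19.6) kPa·L = 48400 J.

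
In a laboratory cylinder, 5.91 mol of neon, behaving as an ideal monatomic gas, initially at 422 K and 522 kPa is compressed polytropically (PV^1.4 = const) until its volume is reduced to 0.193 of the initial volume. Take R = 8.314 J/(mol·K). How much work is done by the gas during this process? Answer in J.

V₁ = nRT₁/P₁ = 5.91×8.314×422/522 = 39.7 L.
Polytropic n=1.4: T₂ = T₁(V₁/V₂)^(n−1) = 422×(5.18)^0.40 = 815 K; P₂ = P₁(V₁/V₂)^n = 5220 kPa.
W = (P₁V₁−P₂V₂)/(n−1) = (522×39.7−5220×7.67)/0.40 = -48300 J.

-48300 J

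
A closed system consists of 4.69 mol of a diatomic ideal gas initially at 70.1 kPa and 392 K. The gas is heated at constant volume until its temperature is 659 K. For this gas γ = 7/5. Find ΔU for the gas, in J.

26000 J

V₁ = nRT₁/P₁ = 4.69×8.314×392/70.1 = 218 L.
Isochoric: V stays 218 L; P/T = const ⇒ T₂ = 659 K, P₂ = 118 kPa.
For an ideal gas ΔU = nCvΔT with Cv = (5/2)R = 20.8 J/(mol·K).
ΔU = 4.69×20.8×(659−392) = 26000 J.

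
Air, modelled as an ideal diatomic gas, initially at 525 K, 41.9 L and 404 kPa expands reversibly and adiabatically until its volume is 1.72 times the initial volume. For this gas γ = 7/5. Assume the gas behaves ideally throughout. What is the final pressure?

189 kPa

Adiabatic: TV^(γ−1) = const ⇒ T₂ = 525×(0.581)^0.400 = 423 K; PV^γ = const ⇒ P₂ = 189 kPa.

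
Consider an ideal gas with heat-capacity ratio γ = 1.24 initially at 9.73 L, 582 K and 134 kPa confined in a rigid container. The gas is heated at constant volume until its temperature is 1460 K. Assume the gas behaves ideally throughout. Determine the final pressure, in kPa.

Isochoric: V stays 9.73 L; P/T = const ⇒ T₂ = 1460 K, P₂ = 336 kPa.

336 kPa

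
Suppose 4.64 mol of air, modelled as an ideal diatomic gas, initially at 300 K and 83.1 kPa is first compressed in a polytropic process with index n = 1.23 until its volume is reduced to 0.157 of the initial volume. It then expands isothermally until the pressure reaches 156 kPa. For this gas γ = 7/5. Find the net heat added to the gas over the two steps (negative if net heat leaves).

V₁ = nRT₁/P₁ = 4.64×8.314×300/83.1 = 139 L.
Step 1 — Polytropic n=1.23: T₂ = T₁(V₁/V₂)^(n−1) = 300×(6.37)^0.23 = 459 K; P₂ = P₁(V₁/V₂)^n = 810 kPa.
W = (P₁V₁−P₂V₂)/(n−1) = (83.1×139−810×21.9)/0.23 = -26700 J.
ΔU = nCvΔT = 4.64×20.8×(459−300) = 15400 J.
Q = ΔU + W = -11400 J.
State after step 1: P = 810 kPa, V = 21.9 L, T = 459 K.
Step 2 — Isothermal: T stays 459 K; PV = const ⇒ V₂ = 114 L, P₂ = 156 kPa.
ΔU = 0 (ideal gas, T constant).
W = nRT ln(V₂/V₁) = 4.64×8.314×459×ln(5.19) = 29200 J.
Q = ΔU + W = 29200 J.
Net over both steps: W = 2480 J, Q = 17800 J, ΔU = 15400 J.

17800 J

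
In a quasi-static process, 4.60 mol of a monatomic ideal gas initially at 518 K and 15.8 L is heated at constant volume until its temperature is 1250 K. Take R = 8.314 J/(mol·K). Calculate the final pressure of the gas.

3030 kPa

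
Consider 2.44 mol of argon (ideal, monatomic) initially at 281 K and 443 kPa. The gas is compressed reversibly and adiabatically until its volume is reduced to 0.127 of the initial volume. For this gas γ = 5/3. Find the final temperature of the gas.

V₁ = nRT₁/P₁ = 2.44×8.314×281/443 = 12.9 L.
Adiabatic: TV^(γ−1) = const ⇒ T₂ = 281×(7.87)^0.667 = 1110 K; PV^γ = const ⇒ P₂ = 13800 kPa.

1110 K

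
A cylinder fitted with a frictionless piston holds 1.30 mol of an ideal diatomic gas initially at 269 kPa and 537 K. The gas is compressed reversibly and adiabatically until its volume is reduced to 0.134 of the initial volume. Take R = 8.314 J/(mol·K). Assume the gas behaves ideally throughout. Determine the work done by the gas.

-17900 J

V₁ = nRT₁/P₁ = 1.30×8.314×537/269 = 21.6 L.
Adiabatic: TV^(γ−1) = const ⇒ T₂ = 537×(7.46)^0.400 = 1200 K; PV^γ = const ⇒ P₂ = 4490 kPa.
ΔU = nCvΔT = 1.30×20.8×(1200−537) = 17900 J.
Q = 0 for an adiabatic process, so W = −ΔU = -17900 J.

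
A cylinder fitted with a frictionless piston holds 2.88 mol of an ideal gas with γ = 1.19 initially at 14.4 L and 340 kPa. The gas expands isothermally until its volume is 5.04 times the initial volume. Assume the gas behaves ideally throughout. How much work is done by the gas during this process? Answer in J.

T₁ = P₁V₁/(nR) = 340×14.4/(2.88×8.314) = 204 K.
Isothermal: T stays 204 K; PV = const ⇒ V₂ = 72.6 L, P₂ = 67.5 kPa.
W = nRT ln(V₂/V₁) = 2.88×8.314×204×ln(5.04) = 7920 J.

7920 J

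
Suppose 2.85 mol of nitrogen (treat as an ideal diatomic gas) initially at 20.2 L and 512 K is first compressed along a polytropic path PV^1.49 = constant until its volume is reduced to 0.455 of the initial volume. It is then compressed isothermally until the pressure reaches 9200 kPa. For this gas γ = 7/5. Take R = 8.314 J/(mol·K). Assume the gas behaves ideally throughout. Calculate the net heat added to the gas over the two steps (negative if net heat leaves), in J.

-25100 J

P₁ = nRT₁/V₁ = 2.85×8.314×512/20.2 = 601 kPa.
Step 1 — Polytropic n=1.49: T₂ = T₁(V₁/V₂)^(n−1) = 512×(2.20)^0.49 = 753 K; P₂ = P₁(V₁/V₂)^n = 1940 kPa.
W = (P₁V₁−P₂V₂)/(n−1) = (601×20.2−1940×9.19)/0.49 = -11700 J.
ΔU = nCvΔT = 2.85×20.8×(753−512) = 14300 J.
Q = ΔU + W = 2620 J.
State after step 1: P = 1940 kPa, V = 9.19 L, T = 753 K.
Step 2 — Isothermal: T stays 753 K; PV = const ⇒ V₂ = 1.94 L, P₂ = 9200 kPa.
ΔU = 0 (ideal gas, T constant).
W = nRT ln(V₂/V₁) = 2.85×8.314×753×ln(0.211) = -27800 J.
Q = ΔU + W = -27800 J.
Net over both steps: W = -39400 J, Q = -25100 J, ΔU = 14300 J.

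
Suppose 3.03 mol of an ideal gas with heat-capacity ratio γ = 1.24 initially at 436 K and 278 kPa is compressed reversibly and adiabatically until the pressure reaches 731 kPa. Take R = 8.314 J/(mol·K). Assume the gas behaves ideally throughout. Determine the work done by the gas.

-9420 J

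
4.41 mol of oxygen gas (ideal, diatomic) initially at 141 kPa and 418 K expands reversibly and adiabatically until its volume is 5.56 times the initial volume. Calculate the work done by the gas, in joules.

19000 J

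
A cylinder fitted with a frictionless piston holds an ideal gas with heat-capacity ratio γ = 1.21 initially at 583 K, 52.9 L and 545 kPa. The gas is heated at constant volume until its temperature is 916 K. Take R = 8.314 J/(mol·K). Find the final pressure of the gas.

Isochoric: V stays 52.9 L; P/T = const ⇒ T₂ = 916 K, P₂ = 856 kPa.

856 kPa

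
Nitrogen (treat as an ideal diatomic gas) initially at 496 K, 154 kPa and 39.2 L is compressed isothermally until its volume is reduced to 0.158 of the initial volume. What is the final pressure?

975 kPa

Isothermal: T stays 496 K; PV = const ⇒ V₂ = 6.19 L, P₂ = 975 kPa.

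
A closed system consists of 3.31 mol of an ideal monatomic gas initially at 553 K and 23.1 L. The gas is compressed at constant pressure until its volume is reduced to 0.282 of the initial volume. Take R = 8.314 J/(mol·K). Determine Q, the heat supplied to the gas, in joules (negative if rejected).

P₁ = nRT₁/V₁ = 3.31×8.314×553/23.1 = 659 kPa.
Isobaric: P stays 659 kPa; V/T = const ⇒ T₂ = 156 K, V₂ = 6.51 L.
W = PΔV = 659×(6.51−23.1) kPa·L = -10900 J.
ΔU = nCvΔT = 3.31×12.5×(156−553) = -16400 J.
Q = ΔU + W = nCpΔT = -27300 J.

-27300 J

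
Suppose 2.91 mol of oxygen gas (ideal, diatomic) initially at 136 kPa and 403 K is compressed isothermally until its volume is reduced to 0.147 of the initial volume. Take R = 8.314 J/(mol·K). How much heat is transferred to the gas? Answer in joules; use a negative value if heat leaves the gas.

V₁ = nRT₁/P₁ = 2.91×8.314×403/136 = 71.7 L.
Isothermal: T stays 403 K; PV = const ⇒ V₂ = 10.5 L, P₂ = 925 kPa.
ΔU = 0 (ideal gas, T constant).
W = nRT ln(V₂/V₁) = 2.91×8.314×403×ln(0.147) = -18700 J.
Q = ΔU + W = -18700 J.

-18700 J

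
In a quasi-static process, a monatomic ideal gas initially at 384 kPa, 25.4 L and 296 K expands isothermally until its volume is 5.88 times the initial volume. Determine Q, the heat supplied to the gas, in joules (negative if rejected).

n = P₁V₁/(RT₁) = 384×25.4/(8.314×296) = 3.96 mol.
Isothermal: T stays 296 K; PV = const ⇒ V₂ = 149 L, P₂ = 65.3 kPa.
ΔU = 0 (ideal gas, T constant).
W = nRT ln(V₂/V₁) = 3.96×8.314×296×ln(5.88) = 17300 J.
Q = ΔU + W = 17300 J.

17300 J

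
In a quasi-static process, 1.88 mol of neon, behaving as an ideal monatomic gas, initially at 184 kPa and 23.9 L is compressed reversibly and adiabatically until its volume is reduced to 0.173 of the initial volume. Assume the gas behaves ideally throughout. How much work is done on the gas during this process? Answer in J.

14600 J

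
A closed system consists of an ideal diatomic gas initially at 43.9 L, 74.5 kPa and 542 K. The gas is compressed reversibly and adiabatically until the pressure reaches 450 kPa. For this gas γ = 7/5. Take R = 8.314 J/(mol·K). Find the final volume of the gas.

12.1 L

Adiabatic: T₂/T₁ = (P₂/P₁)^((γ−1)/γ) ⇒ T₂ = 542×(6.04)^0.286 = 906 K; V₂ = 12.1 L.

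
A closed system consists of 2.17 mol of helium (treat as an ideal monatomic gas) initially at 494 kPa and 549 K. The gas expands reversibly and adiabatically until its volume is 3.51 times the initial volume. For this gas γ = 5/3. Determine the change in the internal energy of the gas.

V₁ = nRT₁/P₁ = 2.17×8.314×549/494 = 20.1 L.
Adiabatic: TV^(γ−1) = const ⇒ T₂ = 549×(0.285)^0.667 = 238 K; PV^γ = const ⇒ P₂ = 60.9 kPa.
For an ideal gas ΔU = nCvΔT with Cv = (3/2)R = 12.5 J/(mol·K).
ΔU = 2.17×12.5×(238−549) = -8420 J.

-8420 J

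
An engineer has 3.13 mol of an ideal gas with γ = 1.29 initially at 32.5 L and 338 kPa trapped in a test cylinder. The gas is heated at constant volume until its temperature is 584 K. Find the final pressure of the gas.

468 kPa

T₁ = P₁V₁/(nR) = 338×32.5/(3.13×8.314) = 422 K.
Isochoric: V stays 32.5 L; P/T = const ⇒ T₂ = 584 K, P₂ = 468 kPa.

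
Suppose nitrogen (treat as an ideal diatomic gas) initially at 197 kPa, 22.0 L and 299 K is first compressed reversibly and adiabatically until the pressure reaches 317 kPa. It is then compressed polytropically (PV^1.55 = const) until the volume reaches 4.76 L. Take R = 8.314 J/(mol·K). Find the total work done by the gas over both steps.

n = P₁V₁/(RT₁) = 197×22.0/(8.314×299) = 1.74 mol.
Step 1 — Adiabatic: T₂/T₁ = (P₂/P₁)^((γ−1)/γ) ⇒ T₂ = 299×(1.61)^0.286 = 343 K; V₂ = 15.7 L.
ΔU = nCvΔT = 1.74×20.8×(343−299) = 1580 J.
Q = 0 for an adiabatic process, so W = −ΔU = -1580 J.
State after step 1: P = 317 kPa, V = 15.7 L, T = 343 K.
Step 2 — Polytropic n=1.55: T₂ = T₁(V₁/V₂)^(n−1) = 343×(3.29)^0.55 = 659 K; P₂ = P₁(V₁/V₂)^n = 2010 kPa.
W = (P₁V₁−P₂V₂)/(n−1) = (317×15.7−2010×4.76)/0.55 = -8350 J.
ΔU = nCvΔT = 1.74×20.8×(659−343) = 11500 J.
Q = ΔU + W = 3130 J.
Net over both steps: W = -9930 J, Q = 3130 J, ΔU = 13100 J.

-9930 J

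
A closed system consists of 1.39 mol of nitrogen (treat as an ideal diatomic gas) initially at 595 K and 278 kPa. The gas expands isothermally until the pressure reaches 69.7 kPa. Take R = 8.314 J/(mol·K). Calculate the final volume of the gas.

98.7 L

V₁ = nRT₁/P₁ = 1.39×8.314×595/278 = 24.7 L.
Isothermal: T stays 595 K; PV = const ⇒ V₂ = 98.7 L, P₂ = 69.7 kPa.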